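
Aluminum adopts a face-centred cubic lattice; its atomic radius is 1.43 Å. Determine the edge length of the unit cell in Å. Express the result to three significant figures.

In an FCC lattice, atoms touch along the face diagonal, so √2·a = 4r.
a = 4r/√2 = 4 × 1.43 / 1.4142 = 4.04 Å.

4.04 Å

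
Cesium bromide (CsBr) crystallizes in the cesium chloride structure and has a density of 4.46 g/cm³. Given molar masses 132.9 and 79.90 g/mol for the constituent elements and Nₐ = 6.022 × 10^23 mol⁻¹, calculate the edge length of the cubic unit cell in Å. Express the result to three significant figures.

4.30 Å

M(CsBr) = 212.8 g/mol; Z = 1 formula unit per cell.
a³ = Z·M/(N_A·ρ) = 1 × 212.8 / (6.022 × 10²³ × 4.46) = 7.923 × 10^-23 cm³, so a = 4.295 × 10^-8 cm = 4.30 Å.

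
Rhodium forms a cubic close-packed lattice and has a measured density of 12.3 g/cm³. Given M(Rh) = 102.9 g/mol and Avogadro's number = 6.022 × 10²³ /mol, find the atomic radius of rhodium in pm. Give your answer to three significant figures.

For an FCC cell (Z = 4), a³ = Z·M/(N_A·ρ) = 4 × 102.9 / (6.022 × 10²³ × 12.30) = 5.557 × 10^-23 cm³, so a = 3.816 × 10^-8 cm = 381.6 pm.
Atoms touch along the face diagonal, so √2·a = 4r, so r = 0.3536 × a = 135 pm.

135 pm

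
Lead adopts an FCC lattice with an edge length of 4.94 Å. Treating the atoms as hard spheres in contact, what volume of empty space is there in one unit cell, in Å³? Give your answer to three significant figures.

In an FCC lattice atoms touch along the face diagonal, so √2·a = 4r, so r = 0.3536a = 1.747 Å.
V_cell = a³ = 120.6 Å³; V_atoms = 4 × (4/3)πr³ = 89.27 Å³.
Empty space = 120.6 − 89.27 = 31.3 Å³.

31.3 Å³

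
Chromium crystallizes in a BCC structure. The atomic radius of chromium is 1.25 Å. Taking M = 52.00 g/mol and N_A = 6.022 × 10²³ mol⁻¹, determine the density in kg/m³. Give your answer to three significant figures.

7180 kg/m³

In a BCC lattice, atoms touch along the body diagonal, so √3·a = 4r, giving a = 2.887 Å = 2.887 × 10^-8 cm.
With Z = 2, ρ = Z·M/(N_A·a³) = 2 × 52.00 / (6.022 × 10²³ × 2.406 × 10^-23) = 7.179 g/cm³ = 7180 kg/m³.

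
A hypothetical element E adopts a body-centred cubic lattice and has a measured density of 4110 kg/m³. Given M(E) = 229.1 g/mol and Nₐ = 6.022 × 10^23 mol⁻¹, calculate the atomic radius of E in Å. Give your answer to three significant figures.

2.47 Å

For a BCC cell (Z = 2), a³ = Z·M/(N_A·ρ) = 2 × 229.1 / (6.022 × 10²³ × 4.110) = 1.851 × 10^-22 cm³, so a = 5.699 × 10^-8 cm = 5.699 Å.
Atoms touch along the body diagonal, so √3·a = 4r, so r = 0.4330 × a = 2.47 Å.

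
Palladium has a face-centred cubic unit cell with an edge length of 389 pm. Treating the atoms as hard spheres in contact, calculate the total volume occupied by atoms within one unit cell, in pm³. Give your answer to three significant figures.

In an FCC lattice atoms touch along the face diagonal, so √2·a = 4r, so r = 0.3536a = 137.5 pm.
V_atoms = Z × (4/3)πr³ = 4 × (4/3)π × (137.5)³ = 4.36 × 10^7 pm³.

4.36 × 10^7 pm³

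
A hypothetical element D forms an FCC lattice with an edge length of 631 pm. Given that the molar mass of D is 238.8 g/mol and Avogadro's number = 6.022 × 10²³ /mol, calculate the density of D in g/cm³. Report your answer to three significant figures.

6.31 g/cm³

An FCC unit cell contains Z = 4 atoms.
Cell volume: a³ = (631 pm)³ = (6.310 × 10^-8 cm)³ = 2.512 × 10^-22 cm³.
ρ = Z·M/(N_A·a³) = 4 × 238.8 / (6.022 × 10²³ × 2.512 × 10^-22) = 6.313 g/cm³.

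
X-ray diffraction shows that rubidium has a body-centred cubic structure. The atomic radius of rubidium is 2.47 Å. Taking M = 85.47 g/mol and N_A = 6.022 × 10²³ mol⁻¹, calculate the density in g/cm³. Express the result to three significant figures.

1.53 g/cm³

In a BCC lattice, atoms touch along the body diagonal, so √3·a = 4r, giving a = 5.704 Å = 5.704 × 10^-8 cm.
With Z = 2, ρ = Z·M/(N_A·a³) = 2 × 85.47 / (6.022 × 10²³ × 1.856 × 10^-22) = 1.529 g/cm³.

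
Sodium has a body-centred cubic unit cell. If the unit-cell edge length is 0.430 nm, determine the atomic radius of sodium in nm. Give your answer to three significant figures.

In a BCC lattice, atoms touch along the body diagonal, so √3·a = 4r.
r = √3·a/4 = 1.7321 × 0.430 / 4 = 0.186 nm.

0.186 nm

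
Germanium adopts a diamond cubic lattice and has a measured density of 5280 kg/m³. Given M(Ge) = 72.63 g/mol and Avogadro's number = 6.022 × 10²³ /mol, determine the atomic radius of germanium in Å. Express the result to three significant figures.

1.23 Å

For a diamond cubic cell (Z = 8), a³ = Z·M/(N_A·ρ) = 8 × 72.63 / (6.022 × 10²³ × 5.280) = 1.827 × 10^-22 cm³, so a = 5.675 × 10^-8 cm = 5.675 Å.
Nearest neighbors lie along the body diagonal with √3·a = 8r, so r = 0.2165 × a = 1.23 Å.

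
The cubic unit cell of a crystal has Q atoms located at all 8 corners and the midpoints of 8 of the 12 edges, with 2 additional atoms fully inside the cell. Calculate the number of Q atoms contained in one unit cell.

Corner atoms are shared by 8 cells (1/8 each), edge atoms by 4 (1/4 each), interior atoms are unshared.
Net atoms = 8 × 1/8 + 8 × 1/4 + 2 = 1 + 2 + 2 = 5.

5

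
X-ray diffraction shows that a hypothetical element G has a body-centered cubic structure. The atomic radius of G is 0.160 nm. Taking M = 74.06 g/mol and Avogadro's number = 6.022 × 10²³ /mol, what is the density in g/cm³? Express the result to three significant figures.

4.88 g/cm³

In a BCC lattice, atoms touch along the body diagonal, so √3·a = 4r, giving a = 0.3695 nm = 3.695 × 10^-8 cm.
With Z = 2, ρ = Z·M/(N_A·a³) = 2 × 74.06 / (6.022 × 10²³ × 5.045 × 10^-23) = 4.875 g/cm³.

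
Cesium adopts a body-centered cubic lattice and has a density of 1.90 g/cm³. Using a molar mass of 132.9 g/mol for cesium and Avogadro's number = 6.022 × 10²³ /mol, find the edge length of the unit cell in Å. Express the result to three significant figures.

6.15 Å

With Z = 2 atoms per BCC cell, a³ = Z·M/(N_A·ρ) = 2 × 132.9 / (6.022 × 10²³ × 1.900 g/cm³) = 2.323 × 10^-22 cm³.
a = (2.323 × 10^-22)^(1/3) = 6.147 × 10^-8 cm = 6.15 Å.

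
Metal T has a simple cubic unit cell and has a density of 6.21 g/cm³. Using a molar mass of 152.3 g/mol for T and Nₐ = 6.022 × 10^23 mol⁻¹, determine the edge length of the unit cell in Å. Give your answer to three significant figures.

With Z = 1 atom per simple cubic cell, a³ = Z·M/(N_A·ρ) = 1 × 152.3 / (6.022 × 10²³ × 6.210 g/cm³) = 4.073 × 10^-23 cm³.
a = (4.073 × 10^-23)^(1/3) = 3.441 × 10^-8 cm = 3.44 Å.

3.44 Å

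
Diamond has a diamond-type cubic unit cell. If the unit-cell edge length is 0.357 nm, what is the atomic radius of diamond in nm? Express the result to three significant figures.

0.0773 nm

In a diamond cubic lattice, nearest neighbors lie along the body diagonal with √3·a = 8r.
r = √3·a/8 = 1.7321 × 0.357 / 8 = 0.0773 nm.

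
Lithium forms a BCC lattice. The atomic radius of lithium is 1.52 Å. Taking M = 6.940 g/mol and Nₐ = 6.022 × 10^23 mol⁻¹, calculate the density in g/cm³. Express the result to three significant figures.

In a BCC lattice, atoms touch along the body diagonal, so √3·a = 4r, giving a = 3.510 Å = 3.510 × 10^-8 cm.
With Z = 2, ρ = Z·M/(N_A·a³) = 2 × 6.940 / (6.022 × 10²³ × 4.325 × 10^-23) = 0.5329 g/cm³.

0.533 g/cm³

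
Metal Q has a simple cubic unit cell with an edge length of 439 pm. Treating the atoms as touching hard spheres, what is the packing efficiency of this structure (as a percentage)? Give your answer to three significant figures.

In a simple cubic lattice atoms touch along the cell edge, so a = 2r, so r = 0.5000a = 219.5 pm.
Packing fraction = Z·(4/3)πr³ / a³ = 1 × (4/3)π × (219.5)³ / (439)³ = 0.5236 = 52.4%.

52.4%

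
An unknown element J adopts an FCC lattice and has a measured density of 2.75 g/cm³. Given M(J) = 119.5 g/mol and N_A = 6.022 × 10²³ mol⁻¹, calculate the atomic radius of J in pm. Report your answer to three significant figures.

For an FCC cell (Z = 4), a³ = Z·M/(N_A·ρ) = 4 × 119.5 / (6.022 × 10²³ × 2.750) = 2.886 × 10^-22 cm³, so a = 6.609 × 10^-8 cm = 660.9 pm.
Atoms touch along the face diagonal, so √2·a = 4r, so r = 0.3536 × a = 234 pm.

234 pm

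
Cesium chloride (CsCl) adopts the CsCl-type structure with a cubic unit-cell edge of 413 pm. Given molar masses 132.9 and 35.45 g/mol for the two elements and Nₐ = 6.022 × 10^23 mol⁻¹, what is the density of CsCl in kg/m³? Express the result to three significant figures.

3970 kg/m³

The CsCl-type structure contains Z = 1 formula unit per cell; M(CsCl) = 132.9 + 35.45 = 168.35 g/mol.
a³ = (4.130 × 10^-8 cm)³ = 7.044 × 10^-23 cm³.
ρ = 1 × 168.35 / (6.022 × 10²³ × 7.044 × 10^-23) = 3.968 g/cm³ = 3970 kg/m³.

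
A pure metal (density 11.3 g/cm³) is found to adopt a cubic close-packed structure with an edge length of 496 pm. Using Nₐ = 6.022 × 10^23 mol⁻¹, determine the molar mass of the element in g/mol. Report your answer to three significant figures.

An FCC cell has Z = 4 atoms; a = 4.960 × 10^-8 cm.
M = ρ·N_A·a³/Z = 11.3 × 6.022 × 10²³ × 1.220 × 10^-22 / 4 = 208 g/mol.

208 g/mol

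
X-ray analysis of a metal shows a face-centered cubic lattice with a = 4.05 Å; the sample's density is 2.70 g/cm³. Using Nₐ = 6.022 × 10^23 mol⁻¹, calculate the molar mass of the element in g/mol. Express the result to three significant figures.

27.0 g/mol

An FCC cell has Z = 4 atoms; a = 4.050 × 10^-8 cm.
M = ρ·N_A·a³/Z = 2.70 × 6.022 × 10²³ × 6.643 × 10^-23 / 4 = 27.0 g/mol.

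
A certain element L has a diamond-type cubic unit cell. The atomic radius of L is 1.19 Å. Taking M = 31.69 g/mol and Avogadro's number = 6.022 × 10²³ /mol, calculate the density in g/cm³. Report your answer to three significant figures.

In a diamond cubic lattice, nearest neighbors lie along the body diagonal with √3·a = 8r, giving a = 5.496 Å = 5.496 × 10^-8 cm.
With Z = 8, ρ = Z·M/(N_A·a³) = 8 × 31.69 / (6.022 × 10²³ × 1.660 × 10^-22) = 2.535 g/cm³.

2.54 g/cm³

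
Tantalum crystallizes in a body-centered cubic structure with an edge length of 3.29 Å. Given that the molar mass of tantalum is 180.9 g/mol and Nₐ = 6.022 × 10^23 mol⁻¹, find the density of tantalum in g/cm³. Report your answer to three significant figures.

16.9 g/cm³

A BCC unit cell contains Z = 2 atoms.
Cell volume: a³ = (3.29 Å)³ = (3.290 × 10^-8 cm)³ = 3.561 × 10^-23 cm³.
ρ = Z·M/(N_A·a³) = 2 × 180.9 / (6.022 × 10²³ × 3.561 × 10^-23) = 16.87 g/cm³.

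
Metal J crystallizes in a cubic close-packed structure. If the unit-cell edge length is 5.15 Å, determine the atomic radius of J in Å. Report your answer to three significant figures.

In an FCC lattice, atoms touch along the face diagonal, so √2·a = 4r.
r = √2·a/4 = 1.4142 × 5.15 / 4 = 1.82 Å.

1.82 Å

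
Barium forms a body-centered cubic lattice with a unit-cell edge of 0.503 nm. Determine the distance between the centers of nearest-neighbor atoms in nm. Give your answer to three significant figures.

0.436 nm

In a BCC structure, atoms touch along the body diagonal, so √3·a = 4r; the nearest-neighbor distance equals 2r = 0.8660·a.
d = 0.8660 × 0.503 = 0.436 nm.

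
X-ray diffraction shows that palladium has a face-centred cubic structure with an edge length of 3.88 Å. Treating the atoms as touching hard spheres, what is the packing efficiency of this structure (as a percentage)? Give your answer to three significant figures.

In an FCC lattice atoms touch along the face diagonal, so √2·a = 4r, so r = 0.3536a = 1.372 Å.
Packing fraction = Z·(4/3)πr³ / a³ = 4 × (4/3)π × (1.372)³ / (3.88)³ = 0.7405 = 74.0%.

74.0%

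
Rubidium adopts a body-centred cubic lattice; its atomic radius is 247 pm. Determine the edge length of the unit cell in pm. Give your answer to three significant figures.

In a BCC lattice, atoms touch along the body diagonal, so √3·a = 4r.
a = 4r/√3 = 4 × 247 / 1.7321 = 570 pm.

570 pm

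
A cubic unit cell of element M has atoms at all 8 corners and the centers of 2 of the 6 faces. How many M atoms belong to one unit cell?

Corner atoms are shared by 8 cells (1/8 each), face atoms by 2 (1/2 each).
Net atoms = 8 × 1/8 + 2 × 1/2 = 1 + 1 = 2.

2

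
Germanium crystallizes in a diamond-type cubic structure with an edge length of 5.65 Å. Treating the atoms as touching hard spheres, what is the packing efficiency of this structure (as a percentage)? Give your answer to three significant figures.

In a diamond cubic lattice nearest neighbors lie along the body diagonal with √3·a = 8r, so r = 0.2165a = 1.223 Å.
Packing fraction = Z·(4/3)πr³ / a³ = 8 × (4/3)π × (1.223)³ / (5.65)³ = 0.3401 = 34.0%.

34.0%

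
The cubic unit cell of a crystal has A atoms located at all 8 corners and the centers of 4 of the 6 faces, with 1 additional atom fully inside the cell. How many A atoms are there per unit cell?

4

Corner atoms are shared by 8 cells (1/8 each), face atoms by 2 (1/2 each), interior atoms are unshared.
Net atoms = 8 × 1/8 + 4 × 1/2 + 1 = 1 + 2 + 1 = 4.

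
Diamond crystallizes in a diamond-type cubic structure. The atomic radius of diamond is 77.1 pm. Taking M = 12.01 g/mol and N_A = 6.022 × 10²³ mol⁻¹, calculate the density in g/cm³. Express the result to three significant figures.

3.53 g/cm³

In a diamond cubic lattice, nearest neighbors lie along the body diagonal with √3·a = 8r, giving a = 356.1 pm = 3.561 × 10^-8 cm.
With Z = 8, ρ = Z·M/(N_A·a³) = 8 × 12.01 / (6.022 × 10²³ × 4.516 × 10^-23) = 3.533 g/cm³.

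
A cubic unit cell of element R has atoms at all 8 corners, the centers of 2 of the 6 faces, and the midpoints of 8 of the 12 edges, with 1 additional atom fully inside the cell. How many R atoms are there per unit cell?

5

Corner atoms are shared by 8 cells (1/8 each), face atoms by 2 (1/2 each), edge atoms by 4 (1/4 each), interior atoms are unshared.
Net atoms = 8 × 1/8 + 2 × 1/2 + 8 × 1/4 + 1 = 1 + 1 + 2 + 1 = 5.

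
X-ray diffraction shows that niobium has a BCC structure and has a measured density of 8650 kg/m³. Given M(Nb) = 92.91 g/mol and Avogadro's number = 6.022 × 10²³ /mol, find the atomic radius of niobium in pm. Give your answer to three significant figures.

For a BCC cell (Z = 2), a³ = Z·M/(N_A·ρ) = 2 × 92.91 / (6.022 × 10²³ × 8.650) = 3.567 × 10^-23 cm³, so a = 3.292 × 10^-8 cm = 329.2 pm.
Atoms touch along the body diagonal, so √3·a = 4r, so r = 0.4330 × a = 143 pm.

143 pm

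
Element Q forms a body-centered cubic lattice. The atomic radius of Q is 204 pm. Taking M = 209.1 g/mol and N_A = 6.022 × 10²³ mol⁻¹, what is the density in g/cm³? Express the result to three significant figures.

6.64 g/cm³

In a BCC lattice, atoms touch along the body diagonal, so √3·a = 4r, giving a = 471.1 pm = 4.711 × 10^-8 cm.
With Z = 2, ρ = Z·M/(N_A·a³) = 2 × 209.1 / (6.022 × 10²³ × 1.046 × 10^-22) = 6.641 g/cm³.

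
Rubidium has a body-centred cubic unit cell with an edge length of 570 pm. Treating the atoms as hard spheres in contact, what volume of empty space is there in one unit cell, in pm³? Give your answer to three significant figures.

In a BCC lattice atoms touch along the body diagonal, so √3·a = 4r, so r = 0.4330a = 246.8 pm.
V_cell = a³ = 1.852 × 10^8 pm³; V_atoms = 2 × (4/3)πr³ = 1.260 × 10^8 pm³.
Empty space = 1.852 × 10^8 − 1.260 × 10^8 = 5.92 × 10^7 pm³.

5.92 × 10^7 pm³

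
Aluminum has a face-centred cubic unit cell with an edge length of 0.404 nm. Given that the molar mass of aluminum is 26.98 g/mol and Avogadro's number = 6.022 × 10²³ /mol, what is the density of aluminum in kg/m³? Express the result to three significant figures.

2720 kg/m³

An FCC unit cell contains Z = 4 atoms.
Cell volume: a³ = (0.404 nm)³ = (4.040 × 10^-8 cm)³ = 6.594 × 10^-23 cm³.
ρ = Z·M/(N_A·a³) = 4 × 26.98 / (6.022 × 10²³ × 6.594 × 10^-23) = 2.718 g/cm³ = 2720 kg/m³.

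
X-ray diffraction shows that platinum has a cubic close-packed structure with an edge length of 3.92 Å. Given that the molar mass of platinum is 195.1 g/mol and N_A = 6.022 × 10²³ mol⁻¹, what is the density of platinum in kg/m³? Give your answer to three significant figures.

21500 kg/m³

An FCC unit cell contains Z = 4 atoms.
Cell volume: a³ = (3.92 Å)³ = (3.920 × 10^-8 cm)³ = 6.024 × 10^-23 cm³.
ρ = Z·M/(N_A·a³) = 4 × 195.1 / (6.022 × 10²³ × 6.024 × 10^-23) = 21.51 g/cm³ = 21500 kg/m³.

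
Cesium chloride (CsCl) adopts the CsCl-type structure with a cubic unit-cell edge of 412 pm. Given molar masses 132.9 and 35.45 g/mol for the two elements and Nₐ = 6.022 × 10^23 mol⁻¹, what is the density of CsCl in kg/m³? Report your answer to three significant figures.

The CsCl-type structure contains Z = 1 formula unit per cell; M(CsCl) = 132.9 + 35.45 = 168.35 g/mol.
a³ = (4.120 × 10^-8 cm)³ = 6.993 × 10^-23 cm³.
ρ = 1 × 168.35 / (6.022 × 10²³ × 6.993 × 10^-23) = 3.997 g/cm³ = 4000 kg/m³.

4000 kg/m³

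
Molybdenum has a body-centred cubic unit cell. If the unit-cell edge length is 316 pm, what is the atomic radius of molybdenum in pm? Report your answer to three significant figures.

137 pm

In a BCC lattice, atoms touch along the body diagonal, so √3·a = 4r.
r = √3·a/4 = 1.7321 × 316 / 4 = 137 pm.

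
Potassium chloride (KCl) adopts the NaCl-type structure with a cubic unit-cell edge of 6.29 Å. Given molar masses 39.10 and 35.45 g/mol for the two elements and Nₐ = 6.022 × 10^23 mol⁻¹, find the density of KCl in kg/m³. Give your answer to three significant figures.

1990 kg/m³

The NaCl-type structure contains Z = 4 formula units per cell; M(KCl) = 39.10 + 35.45 = 74.55 g/mol.
a³ = (6.290 × 10^-8 cm)³ = 2.489 × 10^-22 cm³.
ρ = 4 × 74.55 / (6.022 × 10²³ × 2.489 × 10^-22) = 1.990 g/cm³ = 1990 kg/m³.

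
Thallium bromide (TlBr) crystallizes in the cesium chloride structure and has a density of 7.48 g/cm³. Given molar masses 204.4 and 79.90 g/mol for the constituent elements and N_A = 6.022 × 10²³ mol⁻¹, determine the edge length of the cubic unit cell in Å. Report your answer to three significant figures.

3.98 Å

M(TlBr) = 284.3 g/mol; Z = 1 formula unit per cell.
a³ = Z·M/(N_A·ρ) = 1 × 284.3 / (6.022 × 10²³ × 7.48) = 6.312 × 10^-23 cm³, so a = 3.981 × 10^-8 cm = 3.98 Å.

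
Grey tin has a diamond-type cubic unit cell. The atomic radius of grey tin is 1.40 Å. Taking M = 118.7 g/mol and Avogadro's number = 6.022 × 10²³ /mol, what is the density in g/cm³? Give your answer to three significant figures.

In a diamond cubic lattice, nearest neighbors lie along the body diagonal with √3·a = 8r, giving a = 6.466 Å = 6.466 × 10^-8 cm.
With Z = 8, ρ = Z·M/(N_A·a³) = 8 × 118.7 / (6.022 × 10²³ × 2.704 × 10^-22) = 5.832 g/cm³.

5.83 g/cm³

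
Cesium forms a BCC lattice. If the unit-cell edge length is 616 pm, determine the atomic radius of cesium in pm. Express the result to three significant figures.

In a BCC lattice, atoms touch along the body diagonal, so √3·a = 4r.
r = √3·a/4 = 1.7321 × 616 / 4 = 267 pm.

267 pm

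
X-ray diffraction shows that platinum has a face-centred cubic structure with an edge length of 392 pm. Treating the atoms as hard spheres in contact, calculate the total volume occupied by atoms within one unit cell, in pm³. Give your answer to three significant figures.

In an FCC lattice atoms touch along the face diagonal, so √2·a = 4r, so r = 0.3536a = 138.6 pm.
V_atoms = Z × (4/3)πr³ = 4 × (4/3)π × (138.6)³ = 4.46 × 10^7 pm³.

4.46 × 10^7 pm³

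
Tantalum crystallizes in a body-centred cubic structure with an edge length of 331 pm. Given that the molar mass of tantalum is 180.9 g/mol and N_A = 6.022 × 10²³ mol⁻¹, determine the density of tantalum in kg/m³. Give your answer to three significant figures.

A BCC unit cell contains Z = 2 atoms.
Cell volume: a³ = (331 pm)³ = (3.310 × 10^-8 cm)³ = 3.626 × 10^-23 cm³.
ρ = Z·M/(N_A·a³) = 2 × 180.9 / (6.022 × 10²³ × 3.626 × 10^-23) = 16.57 g/cm³ = 16600 kg/m³.

16600 kg/m³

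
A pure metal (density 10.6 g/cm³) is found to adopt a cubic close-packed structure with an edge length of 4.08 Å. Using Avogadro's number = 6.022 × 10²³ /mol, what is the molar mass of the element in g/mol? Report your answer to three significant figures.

An FCC cell has Z = 4 atoms; a = 4.080 × 10^-8 cm.
M = ρ·N_A·a³/Z = 10.6 × 6.022 × 10²³ × 6.792 × 10^-23 / 4 = 108 g/mol.

108 g/mol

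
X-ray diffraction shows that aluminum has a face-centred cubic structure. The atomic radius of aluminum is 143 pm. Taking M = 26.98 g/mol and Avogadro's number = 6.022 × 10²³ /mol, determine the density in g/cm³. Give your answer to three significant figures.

In an FCC lattice, atoms touch along the face diagonal, so √2·a = 4r, giving a = 404.5 pm = 4.045 × 10^-8 cm.
With Z = 4, ρ = Z·M/(N_A·a³) = 4 × 26.98 / (6.022 × 10²³ × 6.617 × 10^-23) = 2.708 g/cm³.

2.71 g/cm³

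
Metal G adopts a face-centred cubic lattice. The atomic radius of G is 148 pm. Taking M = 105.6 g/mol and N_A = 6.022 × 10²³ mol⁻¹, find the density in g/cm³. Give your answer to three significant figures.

9.56 g/cm³

In an FCC lattice, atoms touch along the face diagonal, so √2·a = 4r, giving a = 418.6 pm = 4.186 × 10^-8 cm.
With Z = 4, ρ = Z·M/(N_A·a³) = 4 × 105.6 / (6.022 × 10²³ × 7.335 × 10^-23) = 9.562 g/cm³.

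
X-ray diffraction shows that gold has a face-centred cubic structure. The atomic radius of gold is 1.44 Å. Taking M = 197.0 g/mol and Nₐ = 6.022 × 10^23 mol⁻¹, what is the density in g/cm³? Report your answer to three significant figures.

19.4 g/cm³

In an FCC lattice, atoms touch along the face diagonal, so √2·a = 4r, giving a = 4.073 Å = 4.073 × 10^-8 cm.
With Z = 4, ρ = Z·M/(N_A·a³) = 4 × 197.0 / (6.022 × 10²³ × 6.757 × 10^-23) = 19.37 g/cm³.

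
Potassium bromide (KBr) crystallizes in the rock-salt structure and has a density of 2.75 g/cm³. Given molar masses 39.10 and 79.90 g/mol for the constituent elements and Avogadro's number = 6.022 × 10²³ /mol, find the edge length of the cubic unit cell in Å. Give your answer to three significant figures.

6.60 Å

M(KBr) = 119.0 g/mol; Z = 4 formula units per cell.
a³ = Z·M/(N_A·ρ) = 4 × 119.0 / (6.022 × 10²³ × 2.75) = 2.874 × 10^-22 cm³, so a = 6.600 × 10^-8 cm = 6.60 Å.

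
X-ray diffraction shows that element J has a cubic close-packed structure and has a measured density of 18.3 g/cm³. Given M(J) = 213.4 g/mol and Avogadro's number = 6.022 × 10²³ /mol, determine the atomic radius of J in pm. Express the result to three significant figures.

For an FCC cell (Z = 4), a³ = Z·M/(N_A·ρ) = 4 × 213.4 / (6.022 × 10²³ × 18.30) = 7.746 × 10^-23 cm³, so a = 4.263 × 10^-8 cm = 426.3 pm.
Atoms touch along the face diagonal, so √2·a = 4r, so r = 0.3536 × a = 151 pm.

151 pm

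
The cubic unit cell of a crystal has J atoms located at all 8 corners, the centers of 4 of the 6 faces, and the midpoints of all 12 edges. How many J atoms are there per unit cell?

6

Corner atoms are shared by 8 cells (1/8 each), face atoms by 2 (1/2 each), edge atoms by 4 (1/4 each).
Net atoms = 8 × 1/8 + 4 × 1/2 + 12 × 1/4 = 1 + 2 + 3 = 6.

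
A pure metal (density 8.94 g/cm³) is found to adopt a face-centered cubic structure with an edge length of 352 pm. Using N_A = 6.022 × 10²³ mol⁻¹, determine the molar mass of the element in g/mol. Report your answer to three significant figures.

58.7 g/mol

An FCC cell has Z = 4 atoms; a = 3.520 × 10^-8 cm.
M = ρ·N_A·a³/Z = 8.94 × 6.022 × 10²³ × 4.361 × 10^-23 / 4 = 58.7 g/mol.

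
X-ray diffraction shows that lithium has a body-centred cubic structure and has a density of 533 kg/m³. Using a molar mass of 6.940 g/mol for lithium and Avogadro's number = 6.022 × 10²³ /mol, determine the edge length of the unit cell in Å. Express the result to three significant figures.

3.51 Å

With Z = 2 atoms per BCC cell, a³ = Z·M/(N_A·ρ) = 2 × 6.940 / (6.022 × 10²³ × 0.5330 g/cm³) = 4.324 × 10^-23 cm³.
a = (4.324 × 10^-23)^(1/3) = 3.510 × 10^-8 cm = 3.51 Å.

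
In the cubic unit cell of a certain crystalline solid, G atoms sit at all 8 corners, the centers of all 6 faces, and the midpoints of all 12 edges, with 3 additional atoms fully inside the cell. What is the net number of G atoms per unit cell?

Corner atoms are shared by 8 cells (1/8 each), face atoms by 2 (1/2 each), edge atoms by 4 (1/4 each), interior atoms are unshared.
Net atoms = 8 × 1/8 + 6 × 1/2 + 12 × 1/4 + 3 = 1 + 3 + 3 + 3 = 10.

10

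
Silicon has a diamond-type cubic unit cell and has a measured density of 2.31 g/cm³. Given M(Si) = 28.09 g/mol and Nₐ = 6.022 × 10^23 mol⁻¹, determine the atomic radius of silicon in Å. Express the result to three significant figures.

1.18 Å

For a diamond cubic cell (Z = 8), a³ = Z·M/(N_A·ρ) = 8 × 28.09 / (6.022 × 10²³ × 2.310) = 1.615 × 10^-22 cm³, so a = 5.446 × 10^-8 cm = 5.446 Å.
Nearest neighbors lie along the body diagonal with √3·a = 8r, so r = 0.2165 × a = 1.18 Å.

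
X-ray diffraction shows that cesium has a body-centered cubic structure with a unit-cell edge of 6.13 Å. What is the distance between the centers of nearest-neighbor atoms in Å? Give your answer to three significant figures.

In a BCC structure, atoms touch along the body diagonal, so √3·a = 4r; the nearest-neighbor distance equals 2r = 0.8660·a.
d = 0.8660 × 6.13 = 5.31 Å.

5.31 Å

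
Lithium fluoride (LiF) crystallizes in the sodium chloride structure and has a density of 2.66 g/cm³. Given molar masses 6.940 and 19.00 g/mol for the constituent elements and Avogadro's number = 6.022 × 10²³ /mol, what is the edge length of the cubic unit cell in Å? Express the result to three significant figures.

4.02 Å

M(LiF) = 25.94 g/mol; Z = 4 formula units per cell.
a³ = Z·M/(N_A·ρ) = 4 × 25.94 / (6.022 × 10²³ × 2.66) = 6.478 × 10^-23 cm³, so a = 4.016 × 10^-8 cm = 4.02 Å.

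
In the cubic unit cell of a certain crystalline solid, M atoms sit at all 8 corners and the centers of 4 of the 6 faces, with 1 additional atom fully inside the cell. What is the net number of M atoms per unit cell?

Corner atoms are shared by 8 cells (1/8 each), face atoms by 2 (1/2 each), interior atoms are unshared.
Net atoms = 8 × 1/8 + 4 × 1/2 + 1 = 1 + 2 + 1 = 4.

4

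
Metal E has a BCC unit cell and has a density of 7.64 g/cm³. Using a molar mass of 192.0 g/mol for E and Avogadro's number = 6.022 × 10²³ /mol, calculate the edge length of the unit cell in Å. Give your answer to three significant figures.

With Z = 2 atoms per BCC cell, a³ = Z·M/(N_A·ρ) = 2 × 192.0 / (6.022 × 10²³ × 7.640 g/cm³) = 8.346 × 10^-23 cm³.
a = (8.346 × 10^-23)^(1/3) = 4.370 × 10^-8 cm = 4.37 Å.

4.37 Å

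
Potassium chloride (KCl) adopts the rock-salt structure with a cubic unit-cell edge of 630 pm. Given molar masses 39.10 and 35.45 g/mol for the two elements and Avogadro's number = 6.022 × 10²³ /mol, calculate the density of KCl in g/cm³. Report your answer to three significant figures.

1.98 g/cm³

The rock-salt structure contains Z = 4 formula units per cell; M(KCl) = 39.10 + 35.45 = 74.55 g/mol.
a³ = (6.300 × 10^-8 cm)³ = 2.500 × 10^-22 cm³.
ρ = 4 × 74.55 / (6.022 × 10²³ × 2.500 × 10^-22) = 1.980 g/cm³.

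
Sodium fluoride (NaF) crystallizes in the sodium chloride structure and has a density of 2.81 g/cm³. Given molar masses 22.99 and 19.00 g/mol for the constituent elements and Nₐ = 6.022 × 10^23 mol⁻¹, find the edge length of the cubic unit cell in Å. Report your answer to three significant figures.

M(NaF) = 41.99 g/mol; Z = 4 formula units per cell.
a³ = Z·M/(N_A·ρ) = 4 × 41.99 / (6.022 × 10²³ × 2.81) = 9.926 × 10^-23 cm³, so a = 4.630 × 10^-8 cm = 4.63 Å.

4.63 Å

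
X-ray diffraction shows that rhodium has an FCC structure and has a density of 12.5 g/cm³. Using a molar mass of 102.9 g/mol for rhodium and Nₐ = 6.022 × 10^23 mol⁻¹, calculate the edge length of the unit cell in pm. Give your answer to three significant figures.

380 pm

With Z = 4 atoms per FCC cell, a³ = Z·M/(N_A·ρ) = 4 × 102.9 / (6.022 × 10²³ × 12.50 g/cm³) = 5.468 × 10^-23 cm³.
a = (5.468 × 10^-23)^(1/3) = 3.796 × 10^-8 cm = 380 pm.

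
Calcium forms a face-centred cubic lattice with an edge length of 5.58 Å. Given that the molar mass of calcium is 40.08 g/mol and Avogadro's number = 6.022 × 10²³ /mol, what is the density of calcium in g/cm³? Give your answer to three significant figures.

1.53 g/cm³

An FCC unit cell contains Z = 4 atoms.
Cell volume: a³ = (5.58 Å)³ = (5.580 × 10^-8 cm)³ = 1.737 × 10^-22 cm³.
ρ = Z·M/(N_A·a³) = 4 × 40.08 / (6.022 × 10²³ × 1.737 × 10^-22) = 1.532 g/cm³.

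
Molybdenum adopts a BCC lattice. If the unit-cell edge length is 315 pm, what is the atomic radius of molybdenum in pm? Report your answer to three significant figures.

136 pm

In a BCC lattice, atoms touch along the body diagonal, so √3·a = 4r.
r = √3·a/4 = 1.7321 × 315 / 4 = 136 pm.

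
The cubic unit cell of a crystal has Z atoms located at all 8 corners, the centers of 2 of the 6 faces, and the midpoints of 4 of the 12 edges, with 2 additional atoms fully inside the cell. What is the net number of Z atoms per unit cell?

Corner atoms are shared by 8 cells (1/8 each), face atoms by 2 (1/2 each), edge atoms by 4 (1/4 each), interior atoms are unshared.
Net atoms = 8 × 1/8 + 2 × 1/2 + 4 × 1/4 + 2 = 1 + 1 + 1 + 2 = 5.

5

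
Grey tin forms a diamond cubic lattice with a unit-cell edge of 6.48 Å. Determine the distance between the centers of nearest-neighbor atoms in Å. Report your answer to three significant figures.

2.81 Å

In a diamond cubic structure, nearest neighbors lie along the body diagonal with √3·a = 8r; the nearest-neighbor distance equals 2r = 0.4330·a.
d = 0.4330 × 6.48 = 2.81 Å.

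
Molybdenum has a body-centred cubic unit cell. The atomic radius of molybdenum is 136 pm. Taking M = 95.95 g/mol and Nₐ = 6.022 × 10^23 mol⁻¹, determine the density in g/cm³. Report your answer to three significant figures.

10.3 g/cm³

In a BCC lattice, atoms touch along the body diagonal, so √3·a = 4r, giving a = 314.1 pm = 3.141 × 10^-8 cm.
With Z = 2, ρ = Z·M/(N_A·a³) = 2 × 95.95 / (6.022 × 10²³ × 3.098 × 10^-23) = 10.29 g/cm³.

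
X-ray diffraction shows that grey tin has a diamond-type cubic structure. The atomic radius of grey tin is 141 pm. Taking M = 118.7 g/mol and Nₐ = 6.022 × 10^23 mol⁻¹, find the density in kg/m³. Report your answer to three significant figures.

5710 kg/m³

In a diamond cubic lattice, nearest neighbors lie along the body diagonal with √3·a = 8r, giving a = 651.3 pm = 6.513 × 10^-8 cm.
With Z = 8, ρ = Z·M/(N_A·a³) = 8 × 118.7 / (6.022 × 10²³ × 2.762 × 10^-22) = 5.709 g/cm³ = 5710 kg/m³.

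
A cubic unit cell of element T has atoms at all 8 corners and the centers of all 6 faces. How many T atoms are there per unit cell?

Corner atoms are shared by 8 cells (1/8 each), face atoms by 2 (1/2 each).
Net atoms = 8 × 1/8 + 6 × 1/2 = 1 + 3 = 4.

4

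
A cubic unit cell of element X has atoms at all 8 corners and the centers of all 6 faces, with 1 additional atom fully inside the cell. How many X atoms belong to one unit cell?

Corner atoms are shared by 8 cells (1/8 each), face atoms by 2 (1/2 each), interior atoms are unshared.
Net atoms = 8 × 1/8 + 6 × 1/2 + 1 = 1 + 3 + 1 = 5.

5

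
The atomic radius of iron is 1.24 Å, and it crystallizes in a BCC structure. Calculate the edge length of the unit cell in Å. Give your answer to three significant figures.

2.86 Å

In a BCC lattice, atoms touch along the body diagonal, so √3·a = 4r.
a = 4r/√3 = 4 × 1.24 / 1.7321 = 2.86 Å.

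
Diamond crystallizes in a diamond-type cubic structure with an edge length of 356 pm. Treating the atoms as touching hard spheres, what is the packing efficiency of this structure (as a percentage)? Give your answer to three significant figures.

34.0%

In a diamond cubic lattice nearest neighbors lie along the body diagonal with √3·a = 8r, so r = 0.2165a = 77.08 pm.
Packing fraction = Z·(4/3)πr³ / a³ = 8 × (4/3)π × (77.08)³ / (356)³ = 0.3401 = 34.0%.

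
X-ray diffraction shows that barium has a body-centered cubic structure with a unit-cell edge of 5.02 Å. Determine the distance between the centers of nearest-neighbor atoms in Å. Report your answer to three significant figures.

In a BCC structure, atoms touch along the body diagonal, so √3·a = 4r; the nearest-neighbor distance equals 2r = 0.8660·a.
d = 0.8660 × 5.02 = 4.35 Å.

4.35 Å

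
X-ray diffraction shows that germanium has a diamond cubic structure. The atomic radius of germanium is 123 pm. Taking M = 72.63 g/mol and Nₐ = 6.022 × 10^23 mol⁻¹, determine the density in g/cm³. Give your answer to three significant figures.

In a diamond cubic lattice, nearest neighbors lie along the body diagonal with √3·a = 8r, giving a = 568.1 pm = 5.681 × 10^-8 cm.
With Z = 8, ρ = Z·M/(N_A·a³) = 8 × 72.63 / (6.022 × 10²³ × 1.834 × 10^-22) = 5.262 g/cm³.

5.26 g/cm³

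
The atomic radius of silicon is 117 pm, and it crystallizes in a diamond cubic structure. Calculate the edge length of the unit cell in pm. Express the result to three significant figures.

540 pm

In a diamond cubic lattice, nearest neighbors lie along the body diagonal with √3·a = 8r.
a = 8r/√3 = 8 × 117 / 1.7321 = 540 pm.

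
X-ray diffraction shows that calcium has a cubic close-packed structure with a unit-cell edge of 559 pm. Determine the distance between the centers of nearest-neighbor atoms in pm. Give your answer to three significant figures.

In an FCC structure, atoms touch along the face diagonal, so √2·a = 4r; the nearest-neighbor distance equals 2r = 0.7071·a.
d = 0.7071 × 559 = 395 pm.

395 pm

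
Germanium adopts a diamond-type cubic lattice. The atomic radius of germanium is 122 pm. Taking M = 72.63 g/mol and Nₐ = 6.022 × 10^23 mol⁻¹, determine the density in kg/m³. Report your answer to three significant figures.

5390 kg/m³

In a diamond cubic lattice, nearest neighbors lie along the body diagonal with √3·a = 8r, giving a = 563.5 pm = 5.635 × 10^-8 cm.
With Z = 8, ρ = Z·M/(N_A·a³) = 8 × 72.63 / (6.022 × 10²³ × 1.789 × 10^-22) = 5.393 g/cm³ = 5390 kg/m³.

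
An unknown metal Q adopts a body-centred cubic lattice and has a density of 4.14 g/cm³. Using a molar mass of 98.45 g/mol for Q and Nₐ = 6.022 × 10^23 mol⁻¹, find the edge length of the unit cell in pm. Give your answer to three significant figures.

With Z = 2 atoms per BCC cell, a³ = Z·M/(N_A·ρ) = 2 × 98.45 / (6.022 × 10²³ × 4.140 g/cm³) = 7.898 × 10^-23 cm³.
a = (7.898 × 10^-23)^(1/3) = 4.290 × 10^-8 cm = 429 pm.

429 pm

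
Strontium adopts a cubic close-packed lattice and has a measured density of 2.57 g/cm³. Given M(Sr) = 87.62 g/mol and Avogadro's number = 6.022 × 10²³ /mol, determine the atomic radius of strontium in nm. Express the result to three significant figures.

0.216 nm

For an FCC cell (Z = 4), a³ = Z·M/(N_A·ρ) = 4 × 87.62 / (6.022 × 10²³ × 2.570) = 2.265 × 10^-22 cm³, so a = 6.095 × 10^-8 cm = 0.6095 nm.
Atoms touch along the face diagonal, so √2·a = 4r, so r = 0.3536 × a = 0.216 nm.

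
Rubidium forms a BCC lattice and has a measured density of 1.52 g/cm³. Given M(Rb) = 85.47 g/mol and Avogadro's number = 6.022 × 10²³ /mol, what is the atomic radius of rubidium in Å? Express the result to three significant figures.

2.48 Å

For a BCC cell (Z = 2), a³ = Z·M/(N_A·ρ) = 2 × 85.47 / (6.022 × 10²³ × 1.520) = 1.867 × 10^-22 cm³, so a = 5.716 × 10^-8 cm = 5.716 Å.
Atoms touch along the body diagonal, so √3·a = 4r, so r = 0.4330 × a = 2.48 Å.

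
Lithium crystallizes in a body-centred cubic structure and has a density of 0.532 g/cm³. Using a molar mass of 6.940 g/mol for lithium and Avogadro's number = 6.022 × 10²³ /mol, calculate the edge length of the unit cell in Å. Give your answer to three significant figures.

3.51 Å

With Z = 2 atoms per BCC cell, a³ = Z·M/(N_A·ρ) = 2 × 6.940 / (6.022 × 10²³ × 0.5320 g/cm³) = 4.332 × 10^-23 cm³.
a = (4.332 × 10^-23)^(1/3) = 3.512 × 10^-8 cm = 3.51 Å.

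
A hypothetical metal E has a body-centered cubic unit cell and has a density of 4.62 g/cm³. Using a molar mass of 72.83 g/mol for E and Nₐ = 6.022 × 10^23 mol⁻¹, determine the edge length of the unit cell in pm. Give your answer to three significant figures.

374 pm

With Z = 2 atoms per BCC cell, a³ = Z·M/(N_A·ρ) = 2 × 72.83 / (6.022 × 10²³ × 4.620 g/cm³) = 5.235 × 10^-23 cm³.
a = (5.235 × 10^-23)^(1/3) = 3.741 × 10^-8 cm = 374 pm.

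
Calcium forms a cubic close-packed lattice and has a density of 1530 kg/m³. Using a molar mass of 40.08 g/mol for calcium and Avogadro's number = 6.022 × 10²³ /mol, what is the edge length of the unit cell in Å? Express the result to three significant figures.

5.58 Å

With Z = 4 atoms per FCC cell, a³ = Z·M/(N_A·ρ) = 4 × 40.08 / (6.022 × 10²³ × 1.530 g/cm³) = 1.740 × 10^-22 cm³.
a = (1.740 × 10^-22)^(1/3) = 5.583 × 10^-8 cm = 5.58 Å.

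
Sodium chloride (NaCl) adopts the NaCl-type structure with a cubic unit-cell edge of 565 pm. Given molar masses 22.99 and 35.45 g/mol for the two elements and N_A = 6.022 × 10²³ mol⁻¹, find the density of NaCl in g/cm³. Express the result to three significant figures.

The NaCl-type structure contains Z = 4 formula units per cell; M(NaCl) = 22.99 + 35.45 = 58.44 g/mol.
a³ = (5.650 × 10^-8 cm)³ = 1.804 × 10^-22 cm³.
ρ = 4 × 58.44 / (6.022 × 10²³ × 1.804 × 10^-22) = 2.152 g/cm³.

2.15 g/cm³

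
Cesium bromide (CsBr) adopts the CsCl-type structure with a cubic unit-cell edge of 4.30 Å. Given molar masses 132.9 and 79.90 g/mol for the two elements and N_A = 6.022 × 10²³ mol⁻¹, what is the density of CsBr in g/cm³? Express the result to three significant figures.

4.44 g/cm³

The CsCl-type structure contains Z = 1 formula unit per cell; M(CsBr) = 132.9 + 79.90 = 212.8 g/mol.
a³ = (4.300 × 10^-8 cm)³ = 7.951 × 10^-23 cm³.
ρ = 1 × 212.8 / (6.022 × 10²³ × 7.951 × 10^-23) = 4.445 g/cm³.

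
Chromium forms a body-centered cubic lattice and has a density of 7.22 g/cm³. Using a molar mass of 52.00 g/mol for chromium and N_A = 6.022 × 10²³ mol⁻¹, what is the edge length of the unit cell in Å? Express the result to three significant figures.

2.88 Å

With Z = 2 atoms per BCC cell, a³ = Z·M/(N_A·ρ) = 2 × 52.00 / (6.022 × 10²³ × 7.220 g/cm³) = 2.392 × 10^-23 cm³.
a = (2.392 × 10^-23)^(1/3) = 2.881 × 10^-8 cm = 2.88 Å.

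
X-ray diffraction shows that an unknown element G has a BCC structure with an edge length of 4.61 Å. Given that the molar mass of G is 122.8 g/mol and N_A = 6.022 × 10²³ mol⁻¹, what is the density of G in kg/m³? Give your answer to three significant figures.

4160 kg/m³

A BCC unit cell contains Z = 2 atoms.
Cell volume: a³ = (4.61 Å)³ = (4.610 × 10^-8 cm)³ = 9.797 × 10^-23 cm³.
ρ = Z·M/(N_A·a³) = 2 × 122.8 / (6.022 × 10²³ × 9.797 × 10^-23) = 4.163 g/cm³ = 4160 kg/m³.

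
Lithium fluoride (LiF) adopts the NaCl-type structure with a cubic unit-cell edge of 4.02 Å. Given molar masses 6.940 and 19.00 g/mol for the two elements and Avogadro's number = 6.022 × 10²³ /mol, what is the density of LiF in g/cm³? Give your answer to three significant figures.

2.65 g/cm³

The NaCl-type structure contains Z = 4 formula units per cell; M(LiF) = 6.940 + 19.00 = 25.94 g/mol.
a³ = (4.020 × 10^-8 cm)³ = 6.496 × 10^-23 cm³.
ρ = 4 × 25.94 / (6.022 × 10²³ × 6.496 × 10^-23) = 2.652 g/cm³.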